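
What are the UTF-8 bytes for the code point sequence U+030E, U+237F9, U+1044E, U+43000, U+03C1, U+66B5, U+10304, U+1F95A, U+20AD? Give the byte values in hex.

U+030E: 2-byte form → CC 8E.
U+237F9: 4-byte form → F0 A3 9F B9.
U+1044E: 4-byte form → F0 90 91 8E.
U+43000: 4-byte form → F1 83 80 80.
U+03C1: 2-byte form → CF 81.
U+66B5: 3-byte form → E6 9A B5.
U+10304: 4-byte form → F0 90 8C 84.
U+1F95A: 4-byte form → F0 9F A5 9A.
U+20AD: 3-byte form → E2 82 AD.
Concatenated (30 bytes): CC 8E F0 A3 9F B9 F0 90 91 8E F1 83 80 80 CF 81 E6 9A B5 F0 90 8C 84 F0 9F A5 9A E2 82 AD.

CC 8E F0 A3 9F B9 F0 90 91 8E F1 83 80 80 CF 81 E6 9A B5 F0 90 8C 84 F0 9F A5 9A E2 82 AD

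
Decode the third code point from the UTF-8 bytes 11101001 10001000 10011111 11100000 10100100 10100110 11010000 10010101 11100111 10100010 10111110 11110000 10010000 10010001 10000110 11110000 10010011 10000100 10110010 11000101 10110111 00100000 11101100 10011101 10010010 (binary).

Offset 0: leading byte 0xE9 = 11101001 → 3-byte char #1 = E9 88 9F.
Offset 3: leading byte 0xE0 = 11100000 → 3-byte char #2 = E0 A4 A6.
Offset 6: leading byte 0xD0 = 11010000 → 2-byte char #3 = D0 95.
Leading byte 0xD0 = 11010000 matches 110xxxxx → 2-byte sequence.
Byte 1: 0xD0 = 11010000, payload 10000 (5 bits).
Byte 2: 0x95 = 10010101 (10xxxxxx ✓), payload 010101.
Concatenate: 10000010101 = 0x415 (11 bits → U+0415).

U+0415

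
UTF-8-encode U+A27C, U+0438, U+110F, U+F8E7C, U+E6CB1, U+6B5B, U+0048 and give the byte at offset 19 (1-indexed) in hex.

0x9B

1-indexed offset 19 is 0-indexed offset 18.
U+A27C → 3-byte form EA 89 BC at offsets 0–2.
U+0438 → 2-byte form D0 B8 at offsets 3–4.
U+110F → 3-byte form E1 84 8F at offsets 5–7.
U+F8E7C → 4-byte form F3 B8 B9 BC at offsets 8–11.
U+E6CB1 → 4-byte form F3 A6 B2 B1 at offsets 12–15.
U+6B5B → 3-byte form E6 AD 9B at offsets 16–18.
Offset 18 falls in char 6's range; it's byte 3 of E6 AD 9B = 0x9B.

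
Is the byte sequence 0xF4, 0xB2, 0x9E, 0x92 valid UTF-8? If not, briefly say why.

invalid (encodes a value above U+10FFFF)

Leading byte 0xF4 = 11110100 → 4-byte form.
Payload = 0x132792, which exceeds U+10FFFF, the maximum Unicode code point. (Leading bytes F5–FF, or F4 followed by ≥ 0x90, are invalid.)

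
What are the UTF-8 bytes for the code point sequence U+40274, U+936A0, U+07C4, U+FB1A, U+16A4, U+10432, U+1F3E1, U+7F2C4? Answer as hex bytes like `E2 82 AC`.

F1 80 89 B4 F2 93 9A A0 DF 84 EF AC 9A E1 9A A4 F0 90 90 B2 F0 9F 8F A1 F1 BF 8B 84

U+40274: 4-byte form → F1 80 89 B4.
U+936A0: 4-byte form → F2 93 9A A0.
U+07C4: 2-byte form → DF 84.
U+FB1A: 3-byte form → EF AC 9A.
U+16A4: 3-byte form → E1 9A A4.
U+10432: 4-byte form → F0 90 90 B2.
U+1F3E1: 4-byte form → F0 9F 8F A1.
U+7F2C4: 4-byte form → F1 BF 8B 84.
Concatenated (28 bytes): F1 80 89 B4 F2 93 9A A0 DF 84 EF AC 9A E1 9A A4 F0 90 90 B2 F0 9F 8F A1 F1 BF 8B 84.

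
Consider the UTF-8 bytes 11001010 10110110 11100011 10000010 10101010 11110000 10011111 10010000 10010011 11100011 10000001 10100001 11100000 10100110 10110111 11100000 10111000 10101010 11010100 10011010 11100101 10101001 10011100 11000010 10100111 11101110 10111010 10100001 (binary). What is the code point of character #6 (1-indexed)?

U+0E2A

Offset 0: leading byte 0xCA = 11001010 → 2-byte char #1 = CA B6.
Offset 2: leading byte 0xE3 = 11100011 → 3-byte char #2 = E3 82 AA.
Offset 5: leading byte 0xF0 = 11110000 → 4-byte char #3 = F0 9F 90 93.
Offset 9: leading byte 0xE3 = 11100011 → 3-byte char #4 = E3 81 A1.
Offset 12: leading byte 0xE0 = 11100000 → 3-byte char #5 = E0 A6 B7.
Offset 15: leading byte 0xE0 = 11100000 → 3-byte char #6 = E0 B8 AA.
Leading byte 0xE0 = 11100000 matches 1110xxxx → 3-byte sequence.
Byte 1: 0xE0 = 11100000, payload 0000 (4 bits).
Byte 2: 0xB8 = 10111000 (10xxxxxx ✓), payload 111000.
Byte 3: 0xAA = 10101010 (10xxxxxx ✓), payload 101010.
Concatenate: 0000111000101010 = 0xE2A (16 bits → U+0E2A).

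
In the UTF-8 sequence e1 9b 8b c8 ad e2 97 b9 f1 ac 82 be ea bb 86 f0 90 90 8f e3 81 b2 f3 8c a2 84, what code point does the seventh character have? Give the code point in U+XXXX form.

U+3072

Offset 0: leading byte 0xE1 = 11100001 → 3-byte char #1 = E1 9B 8B.
Offset 3: leading byte 0xC8 = 11001000 → 2-byte char #2 = C8 AD.
Offset 5: leading byte 0xE2 = 11100010 → 3-byte char #3 = E2 97 B9.
Offset 8: leading byte 0xF1 = 11110001 → 4-byte char #4 = F1 AC 82 BE.
Offset 12: leading byte 0xEA = 11101010 → 3-byte char #5 = EA BB 86.
Offset 15: leading byte 0xF0 = 11110000 → 4-byte char #6 = F0 90 90 8F.
Offset 19: leading byte 0xE3 = 11100011 → 3-byte char #7 = E3 81 B2.
Leading byte 0xE3 = 11100011 matches 1110xxxx → 3-byte sequence.
Byte 1: 0xE3 = 11100011, payload 0011 (4 bits).
Byte 2: 0x81 = 10000001 (10xxxxxx ✓), payload 000001.
Byte 3: 0xB2 = 10110010 (10xxxxxx ✓), payload 110010.
Concatenate: 0011000001110010 = 0x3072 (16 bits → U+3072).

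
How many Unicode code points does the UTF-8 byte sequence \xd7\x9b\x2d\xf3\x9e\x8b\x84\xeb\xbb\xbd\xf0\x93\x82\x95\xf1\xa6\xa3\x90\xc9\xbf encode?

Byte at offset 0: 0xD7 = 11010111 → 2-byte char (#1). Advance 2.
Byte at offset 2: 0x2D = 00101101 → 1-byte char (#2). Advance 1.
Byte at offset 3: 0xF3 = 11110011 → 4-byte char (#3). Advance 4.
Byte at offset 7: 0xEB = 11101011 → 3-byte char (#4). Advance 3.
Byte at offset 10: 0xF0 = 11110000 → 4-byte char (#5). Advance 4.
Byte at offset 14: 0xF1 = 11110001 → 4-byte char (#6). Advance 4.
Byte at offset 18: 0xC9 = 11001001 → 2-byte char (#7). Advance 2.
Reached end at offset 20 after 7 code points.

7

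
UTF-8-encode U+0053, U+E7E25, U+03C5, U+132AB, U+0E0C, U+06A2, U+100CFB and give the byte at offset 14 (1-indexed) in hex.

0x8C

1-indexed offset 14 is 0-indexed offset 13.
U+0053 → 1-byte form 53 at offsets 0–0.
U+E7E25 → 4-byte form F3 A7 B8 A5 at offsets 1–4.
U+03C5 → 2-byte form CF 85 at offsets 5–6.
U+132AB → 4-byte form F0 93 8A AB at offsets 7–10.
U+0E0C → 3-byte form E0 B8 8C at offsets 11–13.
Offset 13 falls in char 5's range; it's byte 3 of E0 B8 8C = 0x8C.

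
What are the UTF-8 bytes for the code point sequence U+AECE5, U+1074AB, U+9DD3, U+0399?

F2 AE B3 A5 F4 87 92 AB E9 B7 93 CE 99

U+AECE5: 4-byte form → F2 AE B3 A5.
U+1074AB: 4-byte form → F4 87 92 AB.
U+9DD3: 3-byte form → E9 B7 93.
U+0399: 2-byte form → CE 99.
Concatenated (13 bytes): F2 AE B3 A5 F4 87 92 AB E9 B7 93 CE 99.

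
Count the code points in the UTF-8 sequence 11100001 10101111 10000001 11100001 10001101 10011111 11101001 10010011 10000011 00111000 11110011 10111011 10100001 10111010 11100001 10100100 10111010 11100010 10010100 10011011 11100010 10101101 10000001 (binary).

Byte at offset 0: 0xE1 = 11100001 → 3-byte char (#1). Advance 3.
Byte at offset 3: 0xE1 = 11100001 → 3-byte char (#2). Advance 3.
Byte at offset 6: 0xE9 = 11101001 → 3-byte char (#3). Advance 3.
Byte at offset 9: 0x38 = 00111000 → 1-byte char (#4). Advance 1.
Byte at offset 10: 0xF3 = 11110011 → 4-byte char (#5). Advance 4.
Byte at offset 14: 0xE1 = 11100001 → 3-byte char (#6). Advance 3.
Byte at offset 17: 0xE2 = 11100010 → 3-byte char (#7). Advance 3.
Byte at offset 20: 0xE2 = 11100010 → 3-byte char (#8). Advance 3.
Reached end at offset 23 after 8 code points.

8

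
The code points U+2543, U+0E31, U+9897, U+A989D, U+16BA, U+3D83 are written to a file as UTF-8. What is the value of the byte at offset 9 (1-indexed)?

0x97

1-indexed offset 9 is 0-indexed offset 8.
U+2543 → 3-byte form E2 95 83 at offsets 0–2.
U+0E31 → 3-byte form E0 B8 B1 at offsets 3–5.
U+9897 → 3-byte form E9 A2 97 at offsets 6–8.
Offset 8 falls in char 3's range; it's byte 3 of E9 A2 97 = 0x97.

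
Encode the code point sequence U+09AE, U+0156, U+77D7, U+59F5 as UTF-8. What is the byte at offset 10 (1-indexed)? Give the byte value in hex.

0xA7

1-indexed offset 10 is 0-indexed offset 9.
U+09AE → 3-byte form E0 A6 AE at offsets 0–2.
U+0156 → 2-byte form C5 96 at offsets 3–4.
U+77D7 → 3-byte form E7 9F 97 at offsets 5–7.
U+59F5 → 3-byte form E5 A7 B5 at offsets 8–10.
Offset 9 falls in char 4's range; it's byte 2 of E5 A7 B5 = 0xA7.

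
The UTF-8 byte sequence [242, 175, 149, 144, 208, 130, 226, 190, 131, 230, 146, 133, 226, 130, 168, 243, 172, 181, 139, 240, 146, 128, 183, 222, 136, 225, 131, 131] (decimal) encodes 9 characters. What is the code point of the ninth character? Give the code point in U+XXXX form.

U+10C3

Offset 0: leading byte 0xF2 = 11110010 → 4-byte char #1 = F2 AF 95 90.
Offset 4: leading byte 0xD0 = 11010000 → 2-byte char #2 = D0 82.
Offset 6: leading byte 0xE2 = 11100010 → 3-byte char #3 = E2 BE 83.
Offset 9: leading byte 0xE6 = 11100110 → 3-byte char #4 = E6 92 85.
Offset 12: leading byte 0xE2 = 11100010 → 3-byte char #5 = E2 82 A8.
Offset 15: leading byte 0xF3 = 11110011 → 4-byte char #6 = F3 AC B5 8B.
Offset 19: leading byte 0xF0 = 11110000 → 4-byte char #7 = F0 92 80 B7.
Offset 23: leading byte 0xDE = 11011110 → 2-byte char #8 = DE 88.
Offset 25: leading byte 0xE1 = 11100001 → 3-byte char #9 = E1 83 83.
Leading byte 0xE1 = 11100001 matches 1110xxxx → 3-byte sequence.
Byte 1: 0xE1 = 11100001, payload 0001 (4 bits).
Byte 2: 0x83 = 10000011 (10xxxxxx ✓), payload 000011.
Byte 3: 0x83 = 10000011 (10xxxxxx ✓), payload 000011.
Concatenate: 0001000011000011 = 0x10C3 (16 bits → U+10C3).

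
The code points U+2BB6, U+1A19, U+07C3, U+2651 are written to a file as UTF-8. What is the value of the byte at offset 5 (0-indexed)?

U+2BB6 → 3-byte form E2 AE B6 at offsets 0–2.
U+1A19 → 3-byte form E1 A8 99 at offsets 3–5.
Offset 5 falls in char 2's range; it's byte 3 of E1 A8 99 = 0x99.

0x99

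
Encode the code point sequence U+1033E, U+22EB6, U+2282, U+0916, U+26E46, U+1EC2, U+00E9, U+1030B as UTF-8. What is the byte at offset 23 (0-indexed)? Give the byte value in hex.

U+1033E → 4-byte form F0 90 8C BE at offsets 0–3.
U+22EB6 → 4-byte form F0 A2 BA B6 at offsets 4–7.
U+2282 → 3-byte form E2 8A 82 at offsets 8–10.
U+0916 → 3-byte form E0 A4 96 at offsets 11–13.
U+26E46 → 4-byte form F0 A6 B9 86 at offsets 14–17.
U+1EC2 → 3-byte form E1 BB 82 at offsets 18–20.
U+00E9 → 2-byte form C3 A9 at offsets 21–22.
U+1030B → 4-byte form F0 90 8C 8B at offsets 23–26.
Offset 23 falls in char 8's range; it's byte 1 of F0 90 8C 8B = 0xF0.

0xF0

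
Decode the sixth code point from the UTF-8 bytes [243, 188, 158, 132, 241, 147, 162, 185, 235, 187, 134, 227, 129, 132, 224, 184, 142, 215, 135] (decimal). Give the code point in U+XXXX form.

U+05C7

Offset 0: leading byte 0xF3 = 11110011 → 4-byte char #1 = F3 BC 9E 84.
Offset 4: leading byte 0xF1 = 11110001 → 4-byte char #2 = F1 93 A2 B9.
Offset 8: leading byte 0xEB = 11101011 → 3-byte char #3 = EB BB 86.
Offset 11: leading byte 0xE3 = 11100011 → 3-byte char #4 = E3 81 84.
Offset 14: leading byte 0xE0 = 11100000 → 3-byte char #5 = E0 B8 8E.
Offset 17: leading byte 0xD7 = 11010111 → 2-byte char #6 = D7 87.
Leading byte 0xD7 = 11010111 matches 110xxxxx → 2-byte sequence.
Byte 1: 0xD7 = 11010111, payload 10111 (5 bits).
Byte 2: 0x87 = 10000111 (10xxxxxx ✓), payload 000111.
Concatenate: 10111000111 = 0x5C7 (11 bits → U+05C7).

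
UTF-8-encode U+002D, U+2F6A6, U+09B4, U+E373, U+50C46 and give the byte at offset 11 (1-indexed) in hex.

1-indexed offset 11 is 0-indexed offset 10.
U+002D → 1-byte form 2D at offsets 0–0.
U+2F6A6 → 4-byte form F0 AF 9A A6 at offsets 1–4.
U+09B4 → 3-byte form E0 A6 B4 at offsets 5–7.
U+E373 → 3-byte form EE 8D B3 at offsets 8–10.
Offset 10 falls in char 4's range; it's byte 3 of EE 8D B3 = 0xB3.

0xB3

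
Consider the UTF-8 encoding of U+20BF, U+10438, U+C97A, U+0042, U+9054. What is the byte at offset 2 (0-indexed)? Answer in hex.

U+20BF → 3-byte form E2 82 BF at offsets 0–2.
Offset 2 falls in char 1's range; it's byte 3 of E2 82 BF = 0xBF.

0xBF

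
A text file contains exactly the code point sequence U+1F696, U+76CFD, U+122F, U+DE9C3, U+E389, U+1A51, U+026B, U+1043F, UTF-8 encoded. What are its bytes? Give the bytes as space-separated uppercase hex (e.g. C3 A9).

U+1F696: 4-byte form → F0 9F 9A 96.
U+76CFD: 4-byte form → F1 B6 B3 BD.
U+122F: 3-byte form → E1 88 AF.
U+DE9C3: 4-byte form → F3 9E A7 83.
U+E389: 3-byte form → EE 8E 89.
U+1A51: 3-byte form → E1 A9 91.
U+026B: 2-byte form → C9 AB.
U+1043F: 4-byte form → F0 90 90 BF.
Concatenated (27 bytes): F0 9F 9A 96 F1 B6 B3 BD E1 88 AF F3 9E A7 83 EE 8E 89 E1 A9 91 C9 AB F0 90 90 BF.

F0 9F 9A 96 F1 B6 B3 BD E1 88 AF F3 9E A7 83 EE 8E 89 E1 A9 91 C9 AB F0 90 90 BF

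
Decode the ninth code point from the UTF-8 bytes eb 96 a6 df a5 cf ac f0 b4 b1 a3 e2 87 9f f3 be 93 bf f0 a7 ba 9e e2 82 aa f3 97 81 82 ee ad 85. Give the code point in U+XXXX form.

U+D7042

Offset 0: leading byte 0xEB = 11101011 → 3-byte char #1 = EB 96 A6.
Offset 3: leading byte 0xDF = 11011111 → 2-byte char #2 = DF A5.
Offset 5: leading byte 0xCF = 11001111 → 2-byte char #3 = CF AC.
Offset 7: leading byte 0xF0 = 11110000 → 4-byte char #4 = F0 B4 B1 A3.
Offset 11: leading byte 0xE2 = 11100010 → 3-byte char #5 = E2 87 9F.
Offset 14: leading byte 0xF3 = 11110011 → 4-byte char #6 = F3 BE 93 BF.
Offset 18: leading byte 0xF0 = 11110000 → 4-byte char #7 = F0 A7 BA 9E.
Offset 22: leading byte 0xE2 = 11100010 → 3-byte char #8 = E2 82 AA.
Offset 25: leading byte 0xF3 = 11110011 → 4-byte char #9 = F3 97 81 82.
Leading byte 0xF3 = 11110011 matches 11110xxx → 4-byte sequence.
Byte 1: 0xF3 = 11110011, payload 011 (3 bits).
Byte 2: 0x97 = 10010111 (10xxxxxx ✓), payload 010111.
Byte 3: 0x81 = 10000001 (10xxxxxx ✓), payload 000001.
Byte 4: 0x82 = 10000010 (10xxxxxx ✓), payload 000010.
Concatenate: 011010111000001000010 = 0xD7042 (21 bits → U+D7042).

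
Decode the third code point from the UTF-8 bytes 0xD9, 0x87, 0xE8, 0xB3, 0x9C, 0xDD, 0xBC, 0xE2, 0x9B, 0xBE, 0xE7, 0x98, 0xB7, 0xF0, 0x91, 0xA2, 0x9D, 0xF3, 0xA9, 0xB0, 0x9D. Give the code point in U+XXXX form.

U+077C

Offset 0: leading byte 0xD9 = 11011001 → 2-byte char #1 = D9 87.
Offset 2: leading byte 0xE8 = 11101000 → 3-byte char #2 = E8 B3 9C.
Offset 5: leading byte 0xDD = 11011101 → 2-byte char #3 = DD BC.
Leading byte 0xDD = 11011101 matches 110xxxxx → 2-byte sequence.
Byte 1: 0xDD = 11011101, payload 11101 (5 bits).
Byte 2: 0xBC = 10111100 (10xxxxxx ✓), payload 111100.
Concatenate: 11101111100 = 0x77C (11 bits → U+077C).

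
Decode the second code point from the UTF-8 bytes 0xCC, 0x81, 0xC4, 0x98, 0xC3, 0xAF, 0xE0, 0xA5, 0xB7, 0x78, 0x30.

U+0118

Offset 0: leading byte 0xCC = 11001100 → 2-byte char #1 = CC 81.
Offset 2: leading byte 0xC4 = 11000100 → 2-byte char #2 = C4 98.
Leading byte 0xC4 = 11000100 matches 110xxxxx → 2-byte sequence.
Byte 1: 0xC4 = 11000100, payload 00100 (5 bits).
Byte 2: 0x98 = 10011000 (10xxxxxx ✓), payload 011000.
Concatenate: 00100011000 = 0x118 (11 bits → U+0118).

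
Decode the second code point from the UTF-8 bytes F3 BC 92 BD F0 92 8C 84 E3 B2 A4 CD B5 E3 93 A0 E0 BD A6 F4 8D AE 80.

U+12304

Offset 0: leading byte 0xF3 = 11110011 → 4-byte char #1 = F3 BC 92 BD.
Offset 4: leading byte 0xF0 = 11110000 → 4-byte char #2 = F0 92 8C 84.
Leading byte 0xF0 = 11110000 matches 11110xxx → 4-byte sequence.
Byte 1: 0xF0 = 11110000, payload 000 (3 bits).
Byte 2: 0x92 = 10010010 (10xxxxxx ✓), payload 010010.
Byte 3: 0x8C = 10001100 (10xxxxxx ✓), payload 001100.
Byte 4: 0x84 = 10000100 (10xxxxxx ✓), payload 000100.
Concatenate: 000010010001100000100 = 0x12304 (21 bits → U+12304).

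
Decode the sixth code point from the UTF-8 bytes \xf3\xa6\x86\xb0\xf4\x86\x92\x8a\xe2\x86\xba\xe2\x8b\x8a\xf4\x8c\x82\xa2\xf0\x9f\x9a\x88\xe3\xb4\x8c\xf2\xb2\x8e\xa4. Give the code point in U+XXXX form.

Offset 0: leading byte 0xF3 = 11110011 → 4-byte char #1 = F3 A6 86 B0.
Offset 4: leading byte 0xF4 = 11110100 → 4-byte char #2 = F4 86 92 8A.
Offset 8: leading byte 0xE2 = 11100010 → 3-byte char #3 = E2 86 BA.
Offset 11: leading byte 0xE2 = 11100010 → 3-byte char #4 = E2 8B 8A.
Offset 14: leading byte 0xF4 = 11110100 → 4-byte char #5 = F4 8C 82 A2.
Offset 18: leading byte 0xF0 = 11110000 → 4-byte char #6 = F0 9F 9A 88.
Leading byte 0xF0 = 11110000 matches 11110xxx → 4-byte sequence.
Byte 1: 0xF0 = 11110000, payload 000 (3 bits).
Byte 2: 0x9F = 10011111 (10xxxxxx ✓), payload 011111.
Byte 3: 0x9A = 10011010 (10xxxxxx ✓), payload 011010.
Byte 4: 0x88 = 10001000 (10xxxxxx ✓), payload 001000.
Concatenate: 000011111011010001000 = 0x1F688 (21 bits → U+1F688).

U+1F688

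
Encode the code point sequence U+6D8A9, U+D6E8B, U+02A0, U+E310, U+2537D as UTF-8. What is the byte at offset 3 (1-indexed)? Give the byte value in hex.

1-indexed offset 3 is 0-indexed offset 2.
U+6D8A9 → 4-byte form F1 AD A2 A9 at offsets 0–3.
Offset 2 falls in char 1's range; it's byte 3 of F1 AD A2 A9 = 0xA2.

0xA2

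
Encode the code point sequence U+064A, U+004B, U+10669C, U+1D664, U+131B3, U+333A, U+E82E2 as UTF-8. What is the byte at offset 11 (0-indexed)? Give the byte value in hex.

U+064A → 2-byte form D9 8A at offsets 0–1.
U+004B → 1-byte form 4B at offsets 2–2.
U+10669C → 4-byte form F4 86 9A 9C at offsets 3–6.
U+1D664 → 4-byte form F0 9D 99 A4 at offsets 7–10.
U+131B3 → 4-byte form F0 93 86 B3 at offsets 11–14.
Offset 11 falls in char 5's range; it's byte 1 of F0 93 86 B3 = 0xF0.

0xF0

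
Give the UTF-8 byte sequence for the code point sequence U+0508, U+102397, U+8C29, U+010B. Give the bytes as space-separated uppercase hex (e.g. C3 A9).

U+0508: 2-byte form → D4 88.
U+102397: 4-byte form → F4 82 8E 97.
U+8C29: 3-byte form → E8 B0 A9.
U+010B: 2-byte form → C4 8B.
Concatenated (11 bytes): D4 88 F4 82 8E 97 E8 B0 A9 C4 8B.

D4 88 F4 82 8E 97 E8 B0 A9 C4 8B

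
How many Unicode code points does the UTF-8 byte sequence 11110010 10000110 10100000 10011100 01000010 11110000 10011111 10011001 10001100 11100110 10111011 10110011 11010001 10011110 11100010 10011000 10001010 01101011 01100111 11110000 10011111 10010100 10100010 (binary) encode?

Byte at offset 0: 0xF2 = 11110010 → 4-byte char (#1). Advance 4.
Byte at offset 4: 0x42 = 01000010 → 1-byte char (#2). Advance 1.
Byte at offset 5: 0xF0 = 11110000 → 4-byte char (#3). Advance 4.
Byte at offset 9: 0xE6 = 11100110 → 3-byte char (#4). Advance 3.
Byte at offset 12: 0xD1 = 11010001 → 2-byte char (#5). Advance 2.
Byte at offset 14: 0xE2 = 11100010 → 3-byte char (#6). Advance 3.
Byte at offset 17: 0x6B = 01101011 → 1-byte char (#7). Advance 1.
Byte at offset 18: 0x67 = 01100111 → 1-byte char (#8). Advance 1.
Byte at offset 19: 0xF0 = 11110000 → 4-byte char (#9). Advance 4.
Reached end at offset 23 after 9 code points.

9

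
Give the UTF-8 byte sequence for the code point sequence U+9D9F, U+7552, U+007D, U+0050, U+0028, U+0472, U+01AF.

E9 B6 9F E7 95 92 7D 50 28 D1 B2 C6 AF

U+9D9F: 3-byte form → E9 B6 9F.
U+7552: 3-byte form → E7 95 92.
U+007D: 1-byte form → 7D.
U+0050: 1-byte form → 50.
U+0028: 1-byte form → 28.
U+0472: 2-byte form → D1 B2.
U+01AF: 2-byte form → C6 AF.
Concatenated (13 bytes): E9 B6 9F E7 95 92 7D 50 28 D1 B2 C6 AF.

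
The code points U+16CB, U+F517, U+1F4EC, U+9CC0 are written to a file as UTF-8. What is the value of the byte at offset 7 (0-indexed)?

0x9F

U+16CB → 3-byte form E1 9B 8B at offsets 0–2.
U+F517 → 3-byte form EF 94 97 at offsets 3–5.
U+1F4EC → 4-byte form F0 9F 93 AC at offsets 6–9.
Offset 7 falls in char 3's range; it's byte 2 of F0 9F 93 AC = 0x9F.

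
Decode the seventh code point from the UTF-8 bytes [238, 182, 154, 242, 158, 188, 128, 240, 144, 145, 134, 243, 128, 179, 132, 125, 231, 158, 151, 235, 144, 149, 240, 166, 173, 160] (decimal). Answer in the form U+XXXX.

U+B415

Offset 0: leading byte 0xEE = 11101110 → 3-byte char #1 = EE B6 9A.
Offset 3: leading byte 0xF2 = 11110010 → 4-byte char #2 = F2 9E BC 80.
Offset 7: leading byte 0xF0 = 11110000 → 4-byte char #3 = F0 90 91 86.
Offset 11: leading byte 0xF3 = 11110011 → 4-byte char #4 = F3 80 B3 84.
Offset 15: leading byte 0x7D = 01111101 → 1-byte char #5 = 7D.
Offset 16: leading byte 0xE7 = 11100111 → 3-byte char #6 = E7 9E 97.
Offset 19: leading byte 0xEB = 11101011 → 3-byte char #7 = EB 90 95.
Leading byte 0xEB = 11101011 matches 1110xxxx → 3-byte sequence.
Byte 1: 0xEB = 11101011, payload 1011 (4 bits).
Byte 2: 0x90 = 10010000 (10xxxxxx ✓), payload 010000.
Byte 3: 0x95 = 10010101 (10xxxxxx ✓), payload 010101.
Concatenate: 1011010000010101 = 0xB415 (16 bits → U+B415).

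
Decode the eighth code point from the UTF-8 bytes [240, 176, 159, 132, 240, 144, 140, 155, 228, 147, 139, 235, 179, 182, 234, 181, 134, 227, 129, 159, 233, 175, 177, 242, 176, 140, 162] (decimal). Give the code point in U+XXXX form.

U+B0322

Offset 0: leading byte 0xF0 = 11110000 → 4-byte char #1 = F0 B0 9F 84.
Offset 4: leading byte 0xF0 = 11110000 → 4-byte char #2 = F0 90 8C 9B.
Offset 8: leading byte 0xE4 = 11100100 → 3-byte char #3 = E4 93 8B.
Offset 11: leading byte 0xEB = 11101011 → 3-byte char #4 = EB B3 B6.
Offset 14: leading byte 0xEA = 11101010 → 3-byte char #5 = EA B5 86.
Offset 17: leading byte 0xE3 = 11100011 → 3-byte char #6 = E3 81 9F.
Offset 20: leading byte 0xE9 = 11101001 → 3-byte char #7 = E9 AF B1.
Offset 23: leading byte 0xF2 = 11110010 → 4-byte char #8 = F2 B0 8C A2.
Leading byte 0xF2 = 11110010 matches 11110xxx → 4-byte sequence.
Byte 1: 0xF2 = 11110010, payload 010 (3 bits).
Byte 2: 0xB0 = 10110000 (10xxxxxx ✓), payload 110000.
Byte 3: 0x8C = 10001100 (10xxxxxx ✓), payload 001100.
Byte 4: 0xA2 = 10100010 (10xxxxxx ✓), payload 100010.
Concatenate: 010110000001100100010 = 0xB0322 (21 bits → U+B0322).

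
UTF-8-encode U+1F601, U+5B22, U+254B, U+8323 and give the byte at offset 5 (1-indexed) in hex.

1-indexed offset 5 is 0-indexed offset 4.
U+1F601 → 4-byte form F0 9F 98 81 at offsets 0–3.
U+5B22 → 3-byte form E5 AC A2 at offsets 4–6.
Offset 4 falls in char 2's range; it's byte 1 of E5 AC A2 = 0xE5.

0xE5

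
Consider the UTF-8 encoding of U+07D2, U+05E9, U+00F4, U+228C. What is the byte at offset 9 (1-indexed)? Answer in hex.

1-indexed offset 9 is 0-indexed offset 8.
U+07D2 → 2-byte form DF 92 at offsets 0–1.
U+05E9 → 2-byte form D7 A9 at offsets 2–3.
U+00F4 → 2-byte form C3 B4 at offsets 4–5.
U+228C → 3-byte form E2 8A 8C at offsets 6–8.
Offset 8 falls in char 4's range; it's byte 3 of E2 8A 8C = 0x8C.

0x8C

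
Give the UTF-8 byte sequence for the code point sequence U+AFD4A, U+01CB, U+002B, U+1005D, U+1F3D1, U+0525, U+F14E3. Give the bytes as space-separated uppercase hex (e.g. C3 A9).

U+AFD4A: 4-byte form → F2 AF B5 8A.
U+01CB: 2-byte form → C7 8B.
U+002B: 1-byte form → 2B.
U+1005D: 4-byte form → F0 90 81 9D.
U+1F3D1: 4-byte form → F0 9F 8F 91.
U+0525: 2-byte form → D4 A5.
U+F14E3: 4-byte form → F3 B1 93 A3.
Concatenated (21 bytes): F2 AF B5 8A C7 8B 2B F0 90 81 9D F0 9F 8F 91 D4 A5 F3 B1 93 A3.

F2 AF B5 8A C7 8B 2B F0 90 81 9D F0 9F 8F 91 D4 A5 F3 B1 93 A3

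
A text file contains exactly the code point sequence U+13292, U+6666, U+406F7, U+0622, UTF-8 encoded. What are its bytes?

U+13292: 4-byte form → F0 93 8A 92.
U+6666: 3-byte form → E6 99 A6.
U+406F7: 4-byte form → F1 80 9B B7.
U+0622: 2-byte form → D8 A2.
Concatenated (13 bytes): F0 93 8A 92 E6 99 A6 F1 80 9B B7 D8 A2.

F0 93 8A 92 E6 99 A6 F1 80 9B B7 D8 A2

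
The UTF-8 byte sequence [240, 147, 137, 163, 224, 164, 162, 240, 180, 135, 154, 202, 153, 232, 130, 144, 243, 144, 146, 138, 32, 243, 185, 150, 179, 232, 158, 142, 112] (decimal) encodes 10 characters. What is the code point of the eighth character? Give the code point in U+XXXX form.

U+F95B3

Offset 0: leading byte 0xF0 = 11110000 → 4-byte char #1 = F0 93 89 A3.
Offset 4: leading byte 0xE0 = 11100000 → 3-byte char #2 = E0 A4 A2.
Offset 7: leading byte 0xF0 = 11110000 → 4-byte char #3 = F0 B4 87 9A.
Offset 11: leading byte 0xCA = 11001010 → 2-byte char #4 = CA 99.
Offset 13: leading byte 0xE8 = 11101000 → 3-byte char #5 = E8 82 90.
Offset 16: leading byte 0xF3 = 11110011 → 4-byte char #6 = F3 90 92 8A.
Offset 20: leading byte 0x20 = 00100000 → 1-byte char #7 = 20.
Offset 21: leading byte 0xF3 = 11110011 → 4-byte char #8 = F3 B9 96 B3.
Leading byte 0xF3 = 11110011 matches 11110xxx → 4-byte sequence.
Byte 1: 0xF3 = 11110011, payload 011 (3 bits).
Byte 2: 0xB9 = 10111001 (10xxxxxx ✓), payload 111001.
Byte 3: 0x96 = 10010110 (10xxxxxx ✓), payload 010110.
Byte 4: 0xB3 = 10110011 (10xxxxxx ✓), payload 110011.
Concatenate: 011111001010110110011 = 0xF95B3 (21 bits → U+F95B3).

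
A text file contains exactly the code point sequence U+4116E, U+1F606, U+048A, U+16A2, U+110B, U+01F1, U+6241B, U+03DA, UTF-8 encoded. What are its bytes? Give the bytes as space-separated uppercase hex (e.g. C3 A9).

F1 81 85 AE F0 9F 98 86 D2 8A E1 9A A2 E1 84 8B C7 B1 F1 A2 90 9B CF 9A

U+4116E: 4-byte form → F1 81 85 AE.
U+1F606: 4-byte form → F0 9F 98 86.
U+048A: 2-byte form → D2 8A.
U+16A2: 3-byte form → E1 9A A2.
U+110B: 3-byte form → E1 84 8B.
U+01F1: 2-byte form → C7 B1.
U+6241B: 4-byte form → F1 A2 90 9B.
U+03DA: 2-byte form → CF 9A.
Concatenated (24 bytes): F1 81 85 AE F0 9F 98 86 D2 8A E1 9A A2 E1 84 8B C7 B1 F1 A2 90 9B CF 9A.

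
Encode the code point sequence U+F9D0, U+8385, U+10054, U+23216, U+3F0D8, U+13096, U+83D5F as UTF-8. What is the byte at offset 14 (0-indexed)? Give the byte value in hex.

U+F9D0 → 3-byte form EF A7 90 at offsets 0–2.
U+8385 → 3-byte form E8 8E 85 at offsets 3–5.
U+10054 → 4-byte form F0 90 81 94 at offsets 6–9.
U+23216 → 4-byte form F0 A3 88 96 at offsets 10–13.
U+3F0D8 → 4-byte form F0 BF 83 98 at offsets 14–17.
Offset 14 falls in char 5's range; it's byte 1 of F0 BF 83 98 = 0xF0.

0xF0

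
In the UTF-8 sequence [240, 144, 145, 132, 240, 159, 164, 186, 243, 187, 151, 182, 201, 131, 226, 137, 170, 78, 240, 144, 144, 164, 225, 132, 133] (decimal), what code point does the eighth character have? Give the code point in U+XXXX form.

U+1105

Offset 0: leading byte 0xF0 = 11110000 → 4-byte char #1 = F0 90 91 84.
Offset 4: leading byte 0xF0 = 11110000 → 4-byte char #2 = F0 9F A4 BA.
Offset 8: leading byte 0xF3 = 11110011 → 4-byte char #3 = F3 BB 97 B6.
Offset 12: leading byte 0xC9 = 11001001 → 2-byte char #4 = C9 83.
Offset 14: leading byte 0xE2 = 11100010 → 3-byte char #5 = E2 89 AA.
Offset 17: leading byte 0x4E = 01001110 → 1-byte char #6 = 4E.
Offset 18: leading byte 0xF0 = 11110000 → 4-byte char #7 = F0 90 90 A4.
Offset 22: leading byte 0xE1 = 11100001 → 3-byte char #8 = E1 84 85.
Leading byte 0xE1 = 11100001 matches 1110xxxx → 3-byte sequence.
Byte 1: 0xE1 = 11100001, payload 0001 (4 bits).
Byte 2: 0x84 = 10000100 (10xxxxxx ✓), payload 000100.
Byte 3: 0x85 = 10000101 (10xxxxxx ✓), payload 000101.
Concatenate: 0001000100000101 = 0x1105 (16 bits → U+1105).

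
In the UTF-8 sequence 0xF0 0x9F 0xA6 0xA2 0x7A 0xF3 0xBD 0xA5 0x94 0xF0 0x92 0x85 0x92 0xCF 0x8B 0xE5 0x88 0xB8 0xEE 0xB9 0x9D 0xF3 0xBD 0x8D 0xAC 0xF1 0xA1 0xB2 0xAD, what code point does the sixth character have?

U+5238

Offset 0: leading byte 0xF0 = 11110000 → 4-byte char #1 = F0 9F A6 A2.
Offset 4: leading byte 0x7A = 01111010 → 1-byte char #2 = 7A.
Offset 5: leading byte 0xF3 = 11110011 → 4-byte char #3 = F3 BD A5 94.
Offset 9: leading byte 0xF0 = 11110000 → 4-byte char #4 = F0 92 85 92.
Offset 13: leading byte 0xCF = 11001111 → 2-byte char #5 = CF 8B.
Offset 15: leading byte 0xE5 = 11100101 → 3-byte char #6 = E5 88 B8.
Leading byte 0xE5 = 11100101 matches 1110xxxx → 3-byte sequence.
Byte 1: 0xE5 = 11100101, payload 0101 (4 bits).
Byte 2: 0x88 = 10001000 (10xxxxxx ✓), payload 001000.
Byte 3: 0xB8 = 10111000 (10xxxxxx ✓), payload 111000.
Concatenate: 0101001000111000 = 0x5238 (16 bits → U+5238).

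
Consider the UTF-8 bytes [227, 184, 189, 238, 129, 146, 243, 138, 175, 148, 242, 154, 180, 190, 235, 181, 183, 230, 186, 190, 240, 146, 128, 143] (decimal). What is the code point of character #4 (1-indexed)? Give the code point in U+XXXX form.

U+9AD3E

Offset 0: leading byte 0xE3 = 11100011 → 3-byte char #1 = E3 B8 BD.
Offset 3: leading byte 0xEE = 11101110 → 3-byte char #2 = EE 81 92.
Offset 6: leading byte 0xF3 = 11110011 → 4-byte char #3 = F3 8A AF 94.
Offset 10: leading byte 0xF2 = 11110010 → 4-byte char #4 = F2 9A B4 BE.
Leading byte 0xF2 = 11110010 matches 11110xxx → 4-byte sequence.
Byte 1: 0xF2 = 11110010, payload 010 (3 bits).
Byte 2: 0x9A = 10011010 (10xxxxxx ✓), payload 011010.
Byte 3: 0xB4 = 10110100 (10xxxxxx ✓), payload 110100.
Byte 4: 0xBE = 10111110 (10xxxxxx ✓), payload 111110.
Concatenate: 010011010110100111110 = 0x9AD3E (21 bits → U+9AD3E).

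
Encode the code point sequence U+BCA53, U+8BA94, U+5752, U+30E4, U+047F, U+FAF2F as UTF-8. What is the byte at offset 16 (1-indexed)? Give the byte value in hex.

1-indexed offset 16 is 0-indexed offset 15.
U+BCA53 → 4-byte form F2 BC A9 93 at offsets 0–3.
U+8BA94 → 4-byte form F2 8B AA 94 at offsets 4–7.
U+5752 → 3-byte form E5 9D 92 at offsets 8–10.
U+30E4 → 3-byte form E3 83 A4 at offsets 11–13.
U+047F → 2-byte form D1 BF at offsets 14–15.
Offset 15 falls in char 5's range; it's byte 2 of D1 BF = 0xBF.

0xBF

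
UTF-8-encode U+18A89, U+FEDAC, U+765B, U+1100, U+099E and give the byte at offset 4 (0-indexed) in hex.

U+18A89 → 4-byte form F0 98 AA 89 at offsets 0–3.
U+FEDAC → 4-byte form F3 BE B6 AC at offsets 4–7.
Offset 4 falls in char 2's range; it's byte 1 of F3 BE B6 AC = 0xF3.

0xF3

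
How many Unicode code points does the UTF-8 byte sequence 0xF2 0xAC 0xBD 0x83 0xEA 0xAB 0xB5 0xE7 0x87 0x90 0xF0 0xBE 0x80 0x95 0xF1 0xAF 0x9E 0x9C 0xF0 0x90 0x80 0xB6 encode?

Byte at offset 0: 0xF2 = 11110010 → 4-byte char (#1). Advance 4.
Byte at offset 4: 0xEA = 11101010 → 3-byte char (#2). Advance 3.
Byte at offset 7: 0xE7 = 11100111 → 3-byte char (#3). Advance 3.
Byte at offset 10: 0xF0 = 11110000 → 4-byte char (#4). Advance 4.
Byte at offset 14: 0xF1 = 11110001 → 4-byte char (#5). Advance 4.
Byte at offset 18: 0xF0 = 11110000 → 4-byte char (#6). Advance 4.
Reached end at offset 22 after 6 code points.

6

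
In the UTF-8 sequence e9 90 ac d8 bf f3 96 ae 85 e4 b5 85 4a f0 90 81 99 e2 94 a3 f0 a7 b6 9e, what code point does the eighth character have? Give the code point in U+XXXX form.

Offset 0: leading byte 0xE9 = 11101001 → 3-byte char #1 = E9 90 AC.
Offset 3: leading byte 0xD8 = 11011000 → 2-byte char #2 = D8 BF.
Offset 5: leading byte 0xF3 = 11110011 → 4-byte char #3 = F3 96 AE 85.
Offset 9: leading byte 0xE4 = 11100100 → 3-byte char #4 = E4 B5 85.
Offset 12: leading byte 0x4A = 01001010 → 1-byte char #5 = 4A.
Offset 13: leading byte 0xF0 = 11110000 → 4-byte char #6 = F0 90 81 99.
Offset 17: leading byte 0xE2 = 11100010 → 3-byte char #7 = E2 94 A3.
Offset 20: leading byte 0xF0 = 11110000 → 4-byte char #8 = F0 A7 B6 9E.
Leading byte 0xF0 = 11110000 matches 11110xxx → 4-byte sequence.
Byte 1: 0xF0 = 11110000, payload 000 (3 bits).
Byte 2: 0xA7 = 10100111 (10xxxxxx ✓), payload 100111.
Byte 3: 0xB6 = 10110110 (10xxxxxx ✓), payload 110110.
Byte 4: 0x9E = 10011110 (10xxxxxx ✓), payload 011110.
Concatenate: 000100111110110011110 = 0x27D9E (21 bits → U+27D9E).

U+27D9E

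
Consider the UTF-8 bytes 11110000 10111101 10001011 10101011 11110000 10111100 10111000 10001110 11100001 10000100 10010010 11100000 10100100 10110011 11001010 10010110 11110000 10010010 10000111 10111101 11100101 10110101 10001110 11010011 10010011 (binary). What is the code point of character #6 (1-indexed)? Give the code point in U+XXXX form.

U+121FD

Offset 0: leading byte 0xF0 = 11110000 → 4-byte char #1 = F0 BD 8B AB.
Offset 4: leading byte 0xF0 = 11110000 → 4-byte char #2 = F0 BC B8 8E.
Offset 8: leading byte 0xE1 = 11100001 → 3-byte char #3 = E1 84 92.
Offset 11: leading byte 0xE0 = 11100000 → 3-byte char #4 = E0 A4 B3.
Offset 14: leading byte 0xCA = 11001010 → 2-byte char #5 = CA 96.
Offset 16: leading byte 0xF0 = 11110000 → 4-byte char #6 = F0 92 87 BD.
Leading byte 0xF0 = 11110000 matches 11110xxx → 4-byte sequence.
Byte 1: 0xF0 = 11110000, payload 000 (3 bits).
Byte 2: 0x92 = 10010010 (10xxxxxx ✓), payload 010010.
Byte 3: 0x87 = 10000111 (10xxxxxx ✓), payload 000111.
Byte 4: 0xBD = 10111101 (10xxxxxx ✓), payload 111101.
Concatenate: 000010010000111111101 = 0x121FD (21 bits → U+121FD).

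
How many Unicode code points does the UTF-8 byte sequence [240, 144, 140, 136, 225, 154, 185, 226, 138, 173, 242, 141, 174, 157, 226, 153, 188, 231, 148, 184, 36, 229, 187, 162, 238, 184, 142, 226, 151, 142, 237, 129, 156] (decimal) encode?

Byte at offset 0: 0xF0 = 11110000 → 4-byte char (#1). Advance 4.
Byte at offset 4: 0xE1 = 11100001 → 3-byte char (#2). Advance 3.
Byte at offset 7: 0xE2 = 11100010 → 3-byte char (#3). Advance 3.
Byte at offset 10: 0xF2 = 11110010 → 4-byte char (#4). Advance 4.
Byte at offset 14: 0xE2 = 11100010 → 3-byte char (#5). Advance 3.
Byte at offset 17: 0xE7 = 11100111 → 3-byte char (#6). Advance 3.
Byte at offset 20: 0x24 = 00100100 → 1-byte char (#7). Advance 1.
Byte at offset 21: 0xE5 = 11100101 → 3-byte char (#8). Advance 3.
Byte at offset 24: 0xEE = 11101110 → 3-byte char (#9). Advance 3.
Byte at offset 27: 0xE2 = 11100010 → 3-byte char (#10). Advance 3.
Byte at offset 30: 0xED = 11101101 → 3-byte char (#11). Advance 3.
Reached end at offset 33 after 11 code points.

11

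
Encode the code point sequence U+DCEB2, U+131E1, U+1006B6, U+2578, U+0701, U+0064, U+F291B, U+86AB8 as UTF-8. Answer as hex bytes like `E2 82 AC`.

F3 9C BA B2 F0 93 87 A1 F4 80 9A B6 E2 95 B8 DC 81 64 F3 B2 A4 9B F2 86 AA B8

U+DCEB2: 4-byte form → F3 9C BA B2.
U+131E1: 4-byte form → F0 93 87 A1.
U+1006B6: 4-byte form → F4 80 9A B6.
U+2578: 3-byte form → E2 95 B8.
U+0701: 2-byte form → DC 81.
U+0064: 1-byte form → 64.
U+F291B: 4-byte form → F3 B2 A4 9B.
U+86AB8: 4-byte form → F2 86 AA B8.
Concatenated (26 bytes): F3 9C BA B2 F0 93 87 A1 F4 80 9A B6 E2 95 B8 DC 81 64 F3 B2 A4 9B F2 86 AA B8.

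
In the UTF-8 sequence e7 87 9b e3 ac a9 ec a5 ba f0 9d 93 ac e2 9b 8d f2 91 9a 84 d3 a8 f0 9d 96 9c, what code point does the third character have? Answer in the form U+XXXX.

U+C97A

Offset 0: leading byte 0xE7 = 11100111 → 3-byte char #1 = E7 87 9B.
Offset 3: leading byte 0xE3 = 11100011 → 3-byte char #2 = E3 AC A9.
Offset 6: leading byte 0xEC = 11101100 → 3-byte char #3 = EC A5 BA.
Leading byte 0xEC = 11101100 matches 1110xxxx → 3-byte sequence.
Byte 1: 0xEC = 11101100, payload 1100 (4 bits).
Byte 2: 0xA5 = 10100101 (10xxxxxx ✓), payload 100101.
Byte 3: 0xBA = 10111010 (10xxxxxx ✓), payload 111010.
Concatenate: 1100100101111010 = 0xC97A (16 bits → U+C97A).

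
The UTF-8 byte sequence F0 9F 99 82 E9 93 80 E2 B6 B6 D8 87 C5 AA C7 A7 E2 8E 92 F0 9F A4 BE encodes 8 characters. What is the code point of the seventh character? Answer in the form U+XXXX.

Offset 0: leading byte 0xF0 = 11110000 → 4-byte char #1 = F0 9F 99 82.
Offset 4: leading byte 0xE9 = 11101001 → 3-byte char #2 = E9 93 80.
Offset 7: leading byte 0xE2 = 11100010 → 3-byte char #3 = E2 B6 B6.
Offset 10: leading byte 0xD8 = 11011000 → 2-byte char #4 = D8 87.
Offset 12: leading byte 0xC5 = 11000101 → 2-byte char #5 = C5 AA.
Offset 14: leading byte 0xC7 = 11000111 → 2-byte char #6 = C7 A7.
Offset 16: leading byte 0xE2 = 11100010 → 3-byte char #7 = E2 8E 92.
Leading byte 0xE2 = 11100010 matches 1110xxxx → 3-byte sequence.
Byte 1: 0xE2 = 11100010, payload 0010 (4 bits).
Byte 2: 0x8E = 10001110 (10xxxxxx ✓), payload 001110.
Byte 3: 0x92 = 10010010 (10xxxxxx ✓), payload 010010.
Concatenate: 0010001110010010 = 0x2392 (16 bits → U+2392).

U+2392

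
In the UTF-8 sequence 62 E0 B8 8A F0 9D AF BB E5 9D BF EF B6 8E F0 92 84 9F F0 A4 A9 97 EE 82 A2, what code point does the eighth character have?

U+E0A2

Offset 0: leading byte 0x62 = 01100010 → 1-byte char #1 = 62.
Offset 1: leading byte 0xE0 = 11100000 → 3-byte char #2 = E0 B8 8A.
Offset 4: leading byte 0xF0 = 11110000 → 4-byte char #3 = F0 9D AF BB.
Offset 8: leading byte 0xE5 = 11100101 → 3-byte char #4 = E5 9D BF.
Offset 11: leading byte 0xEF = 11101111 → 3-byte char #5 = EF B6 8E.
Offset 14: leading byte 0xF0 = 11110000 → 4-byte char #6 = F0 92 84 9F.
Offset 18: leading byte 0xF0 = 11110000 → 4-byte char #7 = F0 A4 A9 97.
Offset 22: leading byte 0xEE = 11101110 → 3-byte char #8 = EE 82 A2.
Leading byte 0xEE = 11101110 matches 1110xxxx → 3-byte sequence.
Byte 1: 0xEE = 11101110, payload 1110 (4 bits).
Byte 2: 0x82 = 10000010 (10xxxxxx ✓), payload 000010.
Byte 3: 0xA2 = 10100010 (10xxxxxx ✓), payload 100010.
Concatenate: 1110000010100010 = 0xE0A2 (16 bits → U+E0A2).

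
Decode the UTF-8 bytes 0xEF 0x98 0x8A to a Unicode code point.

Leading byte 0xEF = 11101111 matches 1110xxxx → 3-byte sequence.
Byte 1: 0xEF = 11101111, payload 1111 (4 bits).
Byte 2: 0x98 = 10011000 (10xxxxxx ✓), payload 011000.
Byte 3: 0x8A = 10001010 (10xxxxxx ✓), payload 001010.
Concatenate: 1111011000001010 = 0xF60A (16 bits → U+F60A).

U+F60A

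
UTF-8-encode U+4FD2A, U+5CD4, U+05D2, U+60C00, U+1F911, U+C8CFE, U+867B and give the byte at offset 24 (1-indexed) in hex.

1-indexed offset 24 is 0-indexed offset 23.
U+4FD2A → 4-byte form F1 8F B4 AA at offsets 0–3.
U+5CD4 → 3-byte form E5 B3 94 at offsets 4–6.
U+05D2 → 2-byte form D7 92 at offsets 7–8.
U+60C00 → 4-byte form F1 A0 B0 80 at offsets 9–12.
U+1F911 → 4-byte form F0 9F A4 91 at offsets 13–16.
U+C8CFE → 4-byte form F3 88 B3 BE at offsets 17–20.
U+867B → 3-byte form E8 99 BB at offsets 21–23.
Offset 23 falls in char 7's range; it's byte 3 of E8 99 BB = 0xBB.

0xBB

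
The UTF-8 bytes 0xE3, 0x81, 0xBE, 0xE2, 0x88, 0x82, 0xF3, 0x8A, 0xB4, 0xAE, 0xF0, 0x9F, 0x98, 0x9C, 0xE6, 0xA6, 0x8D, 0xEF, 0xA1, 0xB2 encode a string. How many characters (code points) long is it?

Byte at offset 0: 0xE3 = 11100011 → 3-byte char (#1). Advance 3.
Byte at offset 3: 0xE2 = 11100010 → 3-byte char (#2). Advance 3.
Byte at offset 6: 0xF3 = 11110011 → 4-byte char (#3). Advance 4.
Byte at offset 10: 0xF0 = 11110000 → 4-byte char (#4). Advance 4.
Byte at offset 14: 0xE6 = 11100110 → 3-byte char (#5). Advance 3.
Byte at offset 17: 0xEF = 11101111 → 3-byte char (#6). Advance 3.
Reached end at offset 20 after 6 code points.

6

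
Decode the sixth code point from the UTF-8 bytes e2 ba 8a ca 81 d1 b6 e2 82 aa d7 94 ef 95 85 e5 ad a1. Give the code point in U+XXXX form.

Offset 0: leading byte 0xE2 = 11100010 → 3-byte char #1 = E2 BA 8A.
Offset 3: leading byte 0xCA = 11001010 → 2-byte char #2 = CA 81.
Offset 5: leading byte 0xD1 = 11010001 → 2-byte char #3 = D1 B6.
Offset 7: leading byte 0xE2 = 11100010 → 3-byte char #4 = E2 82 AA.
Offset 10: leading byte 0xD7 = 11010111 → 2-byte char #5 = D7 94.
Offset 12: leading byte 0xEF = 11101111 → 3-byte char #6 = EF 95 85.
Leading byte 0xEF = 11101111 matches 1110xxxx → 3-byte sequence.
Byte 1: 0xEF = 11101111, payload 1111 (4 bits).
Byte 2: 0x95 = 10010101 (10xxxxxx ✓), payload 010101.
Byte 3: 0x85 = 10000101 (10xxxxxx ✓), payload 000101.
Concatenate: 1111010101000101 = 0xF545 (16 bits → U+F545).

U+F545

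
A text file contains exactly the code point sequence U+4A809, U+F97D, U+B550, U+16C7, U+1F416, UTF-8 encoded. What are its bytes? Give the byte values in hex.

F1 8A A0 89 EF A5 BD EB 95 90 E1 9B 87 F0 9F 90 96

U+4A809: 4-byte form → F1 8A A0 89.
U+F97D: 3-byte form → EF A5 BD.
U+B550: 3-byte form → EB 95 90.
U+16C7: 3-byte form → E1 9B 87.
U+1F416: 4-byte form → F0 9F 90 96.
Concatenated (17 bytes): F1 8A A0 89 EF A5 BD EB 95 90 E1 9B 87 F0 9F 90 96.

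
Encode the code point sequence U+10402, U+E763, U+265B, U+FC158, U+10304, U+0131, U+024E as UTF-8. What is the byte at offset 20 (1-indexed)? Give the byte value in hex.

0xB1

1-indexed offset 20 is 0-indexed offset 19.
U+10402 → 4-byte form F0 90 90 82 at offsets 0–3.
U+E763 → 3-byte form EE 9D A3 at offsets 4–6.
U+265B → 3-byte form E2 99 9B at offsets 7–9.
U+FC158 → 4-byte form F3 BC 85 98 at offsets 10–13.
U+10304 → 4-byte form F0 90 8C 84 at offsets 14–17.
U+0131 → 2-byte form C4 B1 at offsets 18–19.
Offset 19 falls in char 6's range; it's byte 2 of C4 B1 = 0xB1.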